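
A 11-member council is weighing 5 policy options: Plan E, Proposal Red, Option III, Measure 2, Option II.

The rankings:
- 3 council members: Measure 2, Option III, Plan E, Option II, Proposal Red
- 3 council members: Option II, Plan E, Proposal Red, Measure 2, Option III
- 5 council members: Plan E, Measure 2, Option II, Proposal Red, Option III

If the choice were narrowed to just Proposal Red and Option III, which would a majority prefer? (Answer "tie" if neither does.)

Proposal Red

Ballots ranking Proposal Red above Option III: 3 + 5 = 8.
Ballots ranking Option III above Proposal Red: 11 − 8 = 3.
Proposal Red wins the head-to-head 8–3.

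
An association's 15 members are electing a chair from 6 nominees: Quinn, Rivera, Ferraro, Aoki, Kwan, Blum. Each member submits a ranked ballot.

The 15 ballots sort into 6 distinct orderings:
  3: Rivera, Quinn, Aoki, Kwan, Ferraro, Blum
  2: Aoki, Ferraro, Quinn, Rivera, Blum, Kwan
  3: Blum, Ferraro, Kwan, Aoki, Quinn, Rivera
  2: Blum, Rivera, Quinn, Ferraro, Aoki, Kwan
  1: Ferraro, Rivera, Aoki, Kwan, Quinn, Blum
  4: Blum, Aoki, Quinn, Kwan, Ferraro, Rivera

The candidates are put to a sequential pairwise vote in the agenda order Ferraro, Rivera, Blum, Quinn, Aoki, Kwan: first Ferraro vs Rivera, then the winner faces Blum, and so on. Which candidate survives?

Round 1: Ferraro vs Rivera — 10–5, Ferraro advances.
Round 2: Ferraro vs Blum — 6–9, Blum advances.
Round 3: Blum vs Quinn — 9–6, Blum advances.
Round 4: Blum vs Aoki — 9–6, Blum advances.
Round 5: Blum vs Kwan — 11–4, Blum advances.
The agenda winner is Blum.

Blum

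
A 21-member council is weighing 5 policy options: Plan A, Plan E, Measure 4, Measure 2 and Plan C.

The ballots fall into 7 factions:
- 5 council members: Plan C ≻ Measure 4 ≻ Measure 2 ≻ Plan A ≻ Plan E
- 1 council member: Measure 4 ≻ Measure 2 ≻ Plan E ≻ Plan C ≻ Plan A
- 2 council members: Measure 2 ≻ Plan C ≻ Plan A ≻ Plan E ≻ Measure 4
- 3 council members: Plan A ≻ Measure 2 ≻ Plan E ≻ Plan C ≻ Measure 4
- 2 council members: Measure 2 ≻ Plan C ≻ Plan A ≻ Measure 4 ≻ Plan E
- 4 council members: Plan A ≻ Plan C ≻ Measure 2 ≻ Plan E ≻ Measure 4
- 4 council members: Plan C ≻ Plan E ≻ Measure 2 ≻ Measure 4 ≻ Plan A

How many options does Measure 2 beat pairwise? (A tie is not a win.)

3

Measure 2 against each rival (21 council members):
Measure 2 vs Plan A: 14 to 7, Measure 2.
Measure 2 vs Plan E: Measure 2, 17–4.
Measure 2 vs Measure 4: Measure 2, 15–6.
Measure 2 vs Plan C: Plan C, 13–8.
Measure 2 beats Plan A, Plan E, Measure 4; loses to Plan C — 3 pairwise wins.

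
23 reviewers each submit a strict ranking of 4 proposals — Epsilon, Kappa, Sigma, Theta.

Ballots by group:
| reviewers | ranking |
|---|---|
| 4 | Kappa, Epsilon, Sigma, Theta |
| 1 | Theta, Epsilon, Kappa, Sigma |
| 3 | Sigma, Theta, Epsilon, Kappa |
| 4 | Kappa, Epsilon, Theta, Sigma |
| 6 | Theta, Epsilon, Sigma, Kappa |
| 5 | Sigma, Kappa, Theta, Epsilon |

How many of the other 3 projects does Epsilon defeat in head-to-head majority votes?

1

Epsilon against each rival (23 reviewers):
Epsilon vs Kappa: Kappa, 13–10.
Epsilon vs Sigma: 15 to 8, Epsilon.
Epsilon–Theta: Theta 15–8.
Epsilon beats Sigma; loses to Kappa, Theta — 1 pairwise win.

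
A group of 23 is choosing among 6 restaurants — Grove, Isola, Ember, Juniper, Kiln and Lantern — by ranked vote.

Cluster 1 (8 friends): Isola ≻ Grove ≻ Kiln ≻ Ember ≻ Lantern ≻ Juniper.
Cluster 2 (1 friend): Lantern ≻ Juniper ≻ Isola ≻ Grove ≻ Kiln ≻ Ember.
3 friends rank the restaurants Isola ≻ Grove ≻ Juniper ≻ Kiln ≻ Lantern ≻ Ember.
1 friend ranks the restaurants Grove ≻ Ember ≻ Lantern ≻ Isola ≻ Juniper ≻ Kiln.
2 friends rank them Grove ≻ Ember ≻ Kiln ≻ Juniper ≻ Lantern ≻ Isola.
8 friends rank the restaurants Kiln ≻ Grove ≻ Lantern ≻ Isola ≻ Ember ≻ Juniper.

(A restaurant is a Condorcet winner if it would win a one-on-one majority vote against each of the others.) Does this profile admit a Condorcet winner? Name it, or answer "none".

none

Pairwise majorities:
Grove–Isola: Isola 12–11.
Grove–Ember: Grove 23–0.
Grove–Juniper: Grove 22–1.
Grove vs Kiln: 8+1+3+1+2 = 15 for Grove, 8 for Kiln — Grove by 15–8.
Grove vs Lantern: Grove is ranked higher on 8+3+1+2+8 = 22 ballots, Lantern on 1. Grove wins 22–1.
Isola vs Ember: 8+1+3+8 = 20 for Isola, 3 for Ember — Isola by 20–3.
Isola vs Juniper: Isola, 20–3.
Isola–Kiln: Isola 13–10.
Isola vs Lantern: Lantern wins 12–11.
Ember vs Juniper: 8+1+2+8 = 19 for Ember, 4 for Juniper — Ember by 19–4.
Ember vs Kiln: Ember is ranked higher on 1+2 = 3 ballots, Kiln on 20. Kiln wins 20–3.
Ember vs Lantern: 8+1+2 = 11 for Ember, 12 for Lantern — Lantern by 12–11.
Juniper vs Kiln: Juniper preferred on 1+3+1 = 5 ballots; Kiln wins 18–5.
Juniper vs Lantern: Juniper is ranked higher on 3+2 = 5 ballots, Lantern on 18. Lantern wins 18–5.
Kiln vs Lantern: 21 to 2, Kiln.
Each restaurant drops at least one matchup (Grove loses to Isola; Isola loses to Lantern; Ember loses to Grove; Juniper loses to Grove; Kiln loses to Grove; Lantern loses to Grove); the cycle Grove → Lantern → Isola → Grove rules out a Condorcet winner.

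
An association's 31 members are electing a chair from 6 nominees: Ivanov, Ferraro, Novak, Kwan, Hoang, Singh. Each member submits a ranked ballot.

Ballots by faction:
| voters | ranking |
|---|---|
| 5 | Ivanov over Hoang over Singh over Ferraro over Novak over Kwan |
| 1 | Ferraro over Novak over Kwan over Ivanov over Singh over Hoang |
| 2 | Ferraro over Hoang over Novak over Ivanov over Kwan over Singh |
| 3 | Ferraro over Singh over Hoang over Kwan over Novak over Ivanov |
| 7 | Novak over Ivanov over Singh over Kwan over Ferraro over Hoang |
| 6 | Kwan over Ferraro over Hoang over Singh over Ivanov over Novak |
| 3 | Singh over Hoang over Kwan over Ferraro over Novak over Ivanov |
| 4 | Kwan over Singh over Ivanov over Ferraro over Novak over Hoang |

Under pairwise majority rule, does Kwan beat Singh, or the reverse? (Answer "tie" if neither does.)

Ballots ranking Kwan above Singh: 1 + 2 + 6 + 4 = 13.
Ballots ranking Singh above Kwan: 31 − 13 = 18.
Singh wins the head-to-head 18–13.

Singh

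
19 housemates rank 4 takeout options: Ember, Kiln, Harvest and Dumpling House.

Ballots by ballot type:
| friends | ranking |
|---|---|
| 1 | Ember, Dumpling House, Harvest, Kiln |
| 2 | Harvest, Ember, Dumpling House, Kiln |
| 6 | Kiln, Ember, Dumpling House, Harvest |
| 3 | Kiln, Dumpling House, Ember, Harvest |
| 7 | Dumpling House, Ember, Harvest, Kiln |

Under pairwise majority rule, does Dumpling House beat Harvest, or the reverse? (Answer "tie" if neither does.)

Dumpling House

Ballots ranking Dumpling House above Harvest: 1 + 6 + 3 + 7 = 17.
Ballots ranking Harvest above Dumpling House: 19 − 17 = 2.
Dumpling House wins the head-to-head 17–2.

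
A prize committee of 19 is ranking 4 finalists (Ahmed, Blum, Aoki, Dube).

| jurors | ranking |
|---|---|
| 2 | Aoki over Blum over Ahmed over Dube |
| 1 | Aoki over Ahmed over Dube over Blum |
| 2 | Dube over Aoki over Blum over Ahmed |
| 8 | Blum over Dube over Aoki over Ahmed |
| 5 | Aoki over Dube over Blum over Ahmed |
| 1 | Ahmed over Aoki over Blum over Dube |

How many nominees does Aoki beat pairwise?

Aoki against each rival (19 jurors):
Aoki vs Ahmed: 2+1+2+8+5 = 18 for Aoki, 1 for Ahmed — Aoki by 18–1.
Aoki–Blum: Aoki 11–8.
Aoki vs Dube: Dube wins 10–9.
Aoki beats Ahmed, Blum; loses to Dube — 2 pairwise wins.

2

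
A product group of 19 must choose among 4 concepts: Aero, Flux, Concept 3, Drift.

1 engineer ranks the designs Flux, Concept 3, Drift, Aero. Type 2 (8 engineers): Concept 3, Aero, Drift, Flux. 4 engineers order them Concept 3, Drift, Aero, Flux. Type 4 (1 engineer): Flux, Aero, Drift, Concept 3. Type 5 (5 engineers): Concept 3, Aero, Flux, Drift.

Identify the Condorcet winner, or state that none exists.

Concept 3

Pairwise majorities:
Aero vs Flux: Aero, 17–2.
Aero–Concept 3: Concept 3 18–1.
Aero–Drift: Aero 14–5.
Flux–Concept 3: Concept 3 17–2.
Flux vs Drift: Drift wins 12–7.
Concept 3 vs Drift: Concept 3 wins 18–1.
Concept 3 defeats every rival head-to-head and is the Condorcet winner.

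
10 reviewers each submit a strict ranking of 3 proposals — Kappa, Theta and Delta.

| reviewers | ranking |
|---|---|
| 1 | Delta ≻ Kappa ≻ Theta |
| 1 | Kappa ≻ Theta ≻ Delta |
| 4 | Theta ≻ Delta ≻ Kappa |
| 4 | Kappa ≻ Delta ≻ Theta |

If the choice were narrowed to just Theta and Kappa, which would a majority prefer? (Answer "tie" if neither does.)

Ballots ranking Theta above Kappa: 4.
Ballots ranking Kappa above Theta: 10 − 4 = 6.
Kappa wins the head-to-head 6–4.

Kappa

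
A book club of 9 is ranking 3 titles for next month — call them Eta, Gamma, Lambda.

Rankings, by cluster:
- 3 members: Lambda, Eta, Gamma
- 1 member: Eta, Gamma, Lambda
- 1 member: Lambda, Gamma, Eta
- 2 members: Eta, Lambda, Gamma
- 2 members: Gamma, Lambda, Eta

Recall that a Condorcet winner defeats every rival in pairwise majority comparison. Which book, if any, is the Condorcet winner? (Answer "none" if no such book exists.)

Pairwise majorities:
Eta vs Gamma: Eta is ranked higher on 3+1+2 = 6 ballots, Gamma on 3. Eta wins 6–3.
Eta vs Lambda: 3 to 6, Lambda.
Gamma vs Lambda: 3 to 6, Lambda.
Lambda defeats every rival head-to-head and is the Condorcet winner.

Lambda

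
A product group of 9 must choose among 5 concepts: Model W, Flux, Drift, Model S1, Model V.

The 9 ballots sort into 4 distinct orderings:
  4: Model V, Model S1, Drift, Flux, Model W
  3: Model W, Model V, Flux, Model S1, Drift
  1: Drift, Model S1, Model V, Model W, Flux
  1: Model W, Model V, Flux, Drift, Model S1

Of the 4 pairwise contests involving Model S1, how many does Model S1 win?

3

Model S1 against each rival (9 engineers):
Model S1 vs Model W: 4+1 = 5 for Model S1, 4 for Model W — Model S1 by 5–4.
Model S1–Flux: Model S1 5–4.
Model S1 vs Drift: 7 to 2, Model S1.
Model S1–Model V: Model V 8–1.
Model S1 beats Model W, Flux, Drift; loses to Model V — 3 pairwise wins.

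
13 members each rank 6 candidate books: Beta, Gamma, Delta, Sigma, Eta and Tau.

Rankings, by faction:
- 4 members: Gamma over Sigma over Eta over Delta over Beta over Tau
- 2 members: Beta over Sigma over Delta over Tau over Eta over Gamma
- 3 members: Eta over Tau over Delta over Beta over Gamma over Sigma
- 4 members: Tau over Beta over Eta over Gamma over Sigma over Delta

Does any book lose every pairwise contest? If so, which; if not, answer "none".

none

Pairwise majorities:
Beta vs Gamma: Beta wins 9–4.
Beta vs Delta: Beta is ranked higher on 2+4 = 6 ballots, Delta on 7. Delta wins 7–6.
Beta vs Sigma: 9 to 4, Beta.
Beta vs Eta: Beta is ranked higher on 2+4 = 6 ballots, Eta on 7. Eta wins 7–6.
Beta vs Tau: Tau wins 7–6.
Gamma vs Delta: 4+4 = 8 for Gamma, 5 for Delta — Gamma by 8–5.
Gamma–Sigma: Gamma 11–2.
Gamma vs Eta: 4 for Gamma, 9 for Eta — Eta by 9–4.
Gamma vs Tau: 4 for Gamma, 9 for Tau — Tau by 9–4.
Delta–Sigma: Sigma 10–3.
Delta vs Eta: Eta wins 11–2.
Delta vs Tau: Tau wins 7–6.
Sigma vs Eta: 6 to 7, Eta.
Sigma vs Tau: Tau, 7–6.
Eta vs Tau: Eta, 7–6.
Every book wins at least one matchup (Beta beats Gamma; Gamma beats Delta; Delta beats Beta; Sigma beats Delta; Eta beats Beta; Tau beats Beta), so there is no Condorcet loser.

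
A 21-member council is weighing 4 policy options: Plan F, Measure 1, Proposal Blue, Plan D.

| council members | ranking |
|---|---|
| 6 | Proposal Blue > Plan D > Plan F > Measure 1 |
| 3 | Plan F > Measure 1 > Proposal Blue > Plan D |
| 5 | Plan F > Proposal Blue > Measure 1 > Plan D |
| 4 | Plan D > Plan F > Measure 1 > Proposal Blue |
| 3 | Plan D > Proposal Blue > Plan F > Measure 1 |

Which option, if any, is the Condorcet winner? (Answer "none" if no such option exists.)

Check each pair by majority over 21 ballots:
Plan F–Measure 1: Plan F 21–0.
Plan F vs Proposal Blue: Plan F, 12–9.
Plan F vs Plan D: Plan D, 13–8.
Measure 1–Proposal Blue: Proposal Blue 14–7.
Measure 1 vs Plan D: Plan D wins 13–8.
Proposal Blue vs Plan D: Proposal Blue wins 14–7.
Every option loses at least once (Plan F loses to Plan D; Measure 1 loses to Plan F; Proposal Blue loses to Plan F; Plan D loses to Proposal Blue). The majority relation contains the cycle Plan F → Proposal Blue → Plan D → Plan F, so there is no Condorcet winner.

none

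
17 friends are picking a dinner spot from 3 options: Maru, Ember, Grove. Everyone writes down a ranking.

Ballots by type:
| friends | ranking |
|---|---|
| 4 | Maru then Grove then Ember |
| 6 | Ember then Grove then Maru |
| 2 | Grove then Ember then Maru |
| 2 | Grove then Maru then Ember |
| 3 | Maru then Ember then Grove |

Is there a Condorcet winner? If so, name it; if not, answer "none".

Head-to-head results (17 friends):
Maru–Ember: Maru 9–8.
Maru–Grove: Grove 10–7.
Ember–Grove: Ember 9–8.
No restaurant is unbeaten: Maru loses to Grove; Ember loses to Maru; Grove loses to Ember. In particular Maru → Ember → Grove → Maru is a majority cycle — no Condorcet winner exists.

none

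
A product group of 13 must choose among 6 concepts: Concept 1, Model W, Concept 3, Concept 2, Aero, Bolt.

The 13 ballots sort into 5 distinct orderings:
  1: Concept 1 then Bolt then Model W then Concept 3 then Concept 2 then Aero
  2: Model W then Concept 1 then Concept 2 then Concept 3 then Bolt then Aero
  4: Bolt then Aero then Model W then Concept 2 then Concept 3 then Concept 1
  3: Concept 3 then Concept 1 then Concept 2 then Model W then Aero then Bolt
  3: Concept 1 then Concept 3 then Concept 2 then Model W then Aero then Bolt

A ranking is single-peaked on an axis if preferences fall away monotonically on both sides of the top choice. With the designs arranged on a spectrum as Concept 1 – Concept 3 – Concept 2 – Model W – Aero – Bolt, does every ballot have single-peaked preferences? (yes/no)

no

Axis positions: Concept 1=1, Concept 3=2, Concept 2=3, Model W=4, Aero=5, Bolt=6.
Ballot type 1: ranking walks positions 1-6-4-2-3-5; Bolt is ranked above Concept 3 even though Concept 3 lies between Bolt and the peak Concept 1 on the axis — preferences dip and rise again. Not single-peaked.
Ballot type 2: ranking walks positions 4-1-3-2-6-5; Concept 1 is ranked above Concept 2 even though Concept 2 lies between Concept 1 and the peak Model W on the axis — preferences dip and rise again. Not single-peaked.
Ballot type 3 (peak Bolt at position 6): ranking walks positions 6-5-4-3-2-1, expanding outward from the peak — single-peaked.
Ballot type 4 (peak Concept 3 at position 2): ranking walks positions 2-1-3-4-5-6, expanding outward from the peak — single-peaked.
Ballot type 5 (peak Concept 1 at position 1): ranking walks positions 1-2-3-4-5-6, expanding outward from the peak — single-peaked.
Ballot type 1 violates single-peakedness, so the profile is not single-peaked on this axis.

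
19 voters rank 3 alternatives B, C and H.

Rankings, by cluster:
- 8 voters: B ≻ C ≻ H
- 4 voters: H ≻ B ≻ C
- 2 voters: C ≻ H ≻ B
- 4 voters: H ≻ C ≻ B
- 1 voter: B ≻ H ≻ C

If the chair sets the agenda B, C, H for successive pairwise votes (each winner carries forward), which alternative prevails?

Round 1: B vs C — 13–6, B advances.
Round 2: B vs H — 9–10, H advances.
The agenda winner is H.

H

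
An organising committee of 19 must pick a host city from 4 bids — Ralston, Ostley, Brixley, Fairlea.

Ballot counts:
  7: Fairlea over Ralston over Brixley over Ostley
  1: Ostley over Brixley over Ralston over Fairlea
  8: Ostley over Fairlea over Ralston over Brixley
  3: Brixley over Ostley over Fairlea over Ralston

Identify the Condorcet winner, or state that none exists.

Head-to-head results (19 organisers):
Ralston vs Ostley: Ralston is ranked higher on 7 ballots, Ostley on 12. Ostley wins 12–7.
Ralston vs Brixley: 7+8 = 15 for Ralston, 4 for Brixley — Ralston by 15–4.
Ralston vs Fairlea: Ralston preferred on 1 ballot; Fairlea wins 18–1.
Ostley vs Brixley: Ostley preferred on 1+8 = 9 ballots; Brixley wins 10–9.
Ostley vs Fairlea: Ostley preferred on 1+8+3 = 12 ballots; Ostley wins 12–7.
Brixley vs Fairlea: Brixley preferred on 1+3 = 4 ballots; Fairlea wins 15–4.
Every city loses at least once (Ralston loses to Ostley; Ostley loses to Brixley; Brixley loses to Ralston; Fairlea loses to Ostley). The majority relation contains the cycle Ralston beats Brixley beats Ostley beats Ralston, so there is no Condorcet winner.

none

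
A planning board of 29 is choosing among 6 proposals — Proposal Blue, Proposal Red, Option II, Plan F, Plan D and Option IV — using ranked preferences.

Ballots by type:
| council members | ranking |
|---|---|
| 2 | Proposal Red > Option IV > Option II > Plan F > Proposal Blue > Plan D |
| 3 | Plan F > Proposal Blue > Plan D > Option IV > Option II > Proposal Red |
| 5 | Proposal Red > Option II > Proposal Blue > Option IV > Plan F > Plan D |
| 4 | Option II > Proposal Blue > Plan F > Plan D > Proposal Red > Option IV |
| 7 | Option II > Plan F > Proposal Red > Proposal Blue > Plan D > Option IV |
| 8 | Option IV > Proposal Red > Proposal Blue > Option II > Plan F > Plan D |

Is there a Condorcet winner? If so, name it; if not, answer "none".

Proposal Red

Check each pair by majority over 29 ballots:
Proposal Blue vs Proposal Red: Proposal Blue preferred on 3+4 = 7 ballots; Proposal Red wins 22–7.
Proposal Blue vs Option II: Proposal Blue preferred on 3+8 = 11 ballots; Option II wins 18–11.
Proposal Blue vs Plan F: Proposal Blue is ranked higher on 5+4+8 = 17 ballots, Plan F on 12. Proposal Blue wins 17–12.
Proposal Blue vs Plan D: Proposal Blue is ranked higher on 2+3+5+4+7+8 = 29 ballots, Plan D on 0. Proposal Blue wins 29–0.
Proposal Blue vs Option IV: Proposal Blue preferred on 3+5+4+7 = 19 ballots; Proposal Blue wins 19–10.
Proposal Red vs Option II: Proposal Red is ranked higher on 2+5+8 = 15 ballots, Option II on 14. Proposal Red wins 15–14.
Proposal Red vs Plan F: 2+5+8 = 15 for Proposal Red, 14 for Plan F — Proposal Red by 15–14.
Proposal Red vs Plan D: Proposal Red preferred on 2+5+7+8 = 22 ballots; Proposal Red wins 22–7.
Proposal Red vs Option IV: 2+5+4+7 = 18 for Proposal Red, 11 for Option IV — Proposal Red by 18–11.
Option II vs Plan F: 26 to 3, Option II.
Option II vs Plan D: Option II preferred on 2+5+4+7+8 = 26 ballots; Option II wins 26–3.
Option II vs Option IV: 5+4+7 = 16 for Option II, 13 for Option IV — Option II by 16–13.
Plan F vs Plan D: Plan F is ranked higher on 2+3+5+4+7+8 = 29 ballots, Plan D on 0. Plan F wins 29–0.
Plan F vs Option IV: 14 to 15, Option IV.
Plan D vs Option IV: 3+4+7 = 14 for Plan D, 15 for Option IV — Option IV by 15–14.
Proposal Red beats each of Proposal Blue, Option II, Plan F, Plan D, Option IV — Proposal Red is the Condorcet winner.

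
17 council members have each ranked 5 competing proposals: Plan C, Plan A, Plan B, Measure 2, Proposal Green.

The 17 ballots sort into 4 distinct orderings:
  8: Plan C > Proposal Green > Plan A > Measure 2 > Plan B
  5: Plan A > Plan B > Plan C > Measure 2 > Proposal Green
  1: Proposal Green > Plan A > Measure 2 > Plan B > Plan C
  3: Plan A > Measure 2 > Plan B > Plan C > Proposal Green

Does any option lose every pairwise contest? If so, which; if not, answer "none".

Pairwise majorities:
Plan C vs Plan A: Plan A wins 9–8.
Plan C vs Plan B: Plan C preferred on 8 ballots; Plan B wins 9–8.
Plan C vs Measure 2: Plan C, 13–4.
Plan C–Proposal Green: Plan C 16–1.
Plan A vs Plan B: 17 to 0, Plan A.
Plan A vs Measure 2: Plan A, 17–0.
Plan A vs Proposal Green: Plan A preferred on 5+3 = 8 ballots; Proposal Green wins 9–8.
Plan B vs Measure 2: Plan B is ranked higher on 5 ballots, Measure 2 on 12. Measure 2 wins 12–5.
Plan B vs Proposal Green: Proposal Green wins 9–8.
Measure 2 vs Proposal Green: 5+3 = 8 for Measure 2, 9 for Proposal Green — Proposal Green by 9–8.
Every option wins at least one matchup (Plan C beats Measure 2; Plan A beats Plan C; Plan B beats Plan C; Measure 2 beats Plan B; Proposal Green beats Plan A), so there is no Condorcet loser.

none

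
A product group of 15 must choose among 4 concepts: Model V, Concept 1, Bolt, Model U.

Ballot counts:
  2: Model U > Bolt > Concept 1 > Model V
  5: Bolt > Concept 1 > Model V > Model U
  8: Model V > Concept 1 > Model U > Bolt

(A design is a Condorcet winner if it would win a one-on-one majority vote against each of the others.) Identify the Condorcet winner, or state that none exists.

Pairwise majorities:
Model V vs Concept 1: Model V, 8–7.
Model V vs Bolt: Model V, 8–7.
Model V vs Model U: Model V wins 13–2.
Concept 1 vs Bolt: Concept 1 wins 8–7.
Concept 1 vs Model U: Concept 1, 13–2.
Bolt vs Model U: Model U, 10–5.
Only Model V has no losses; Model V is the Condorcet winner.

Model V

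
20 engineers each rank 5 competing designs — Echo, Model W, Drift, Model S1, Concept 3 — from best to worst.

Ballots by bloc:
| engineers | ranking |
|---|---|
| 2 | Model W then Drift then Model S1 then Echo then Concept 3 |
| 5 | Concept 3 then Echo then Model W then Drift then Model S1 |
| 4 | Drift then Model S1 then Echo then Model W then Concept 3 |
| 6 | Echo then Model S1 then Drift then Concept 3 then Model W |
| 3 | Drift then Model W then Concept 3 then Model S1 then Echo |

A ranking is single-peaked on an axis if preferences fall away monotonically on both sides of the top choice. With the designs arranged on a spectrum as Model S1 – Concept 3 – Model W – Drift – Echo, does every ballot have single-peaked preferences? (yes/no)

Axis positions: Model S1=1, Concept 3=2, Model W=3, Drift=4, Echo=5.
Bloc 1: ranking walks positions 3-4-1-5-2; Model S1 is ranked above Concept 3 even though Concept 3 lies between Model S1 and the peak Model W on the axis — preferences dip and rise again. Not single-peaked.
Bloc 2: ranking walks positions 2-5-3-4-1; Echo is ranked above Model W even though Model W lies between Echo and the peak Concept 3 on the axis — preferences dip and rise again. Not single-peaked.
Bloc 3: ranking walks positions 4-1-5-3-2; Model S1 is ranked above Model W even though Model W lies between Model S1 and the peak Drift on the axis — preferences dip and rise again. Not single-peaked.
Bloc 4: ranking walks positions 5-1-4-2-3; Model S1 is ranked above Drift even though Drift lies between Model S1 and the peak Echo on the axis — preferences dip and rise again. Not single-peaked.
Bloc 5 (peak Drift at position 4): ranking walks positions 4-3-2-1-5, expanding outward from the peak — single-peaked.
Bloc 1 violates single-peakedness, so the profile is not single-peaked on this axis.

no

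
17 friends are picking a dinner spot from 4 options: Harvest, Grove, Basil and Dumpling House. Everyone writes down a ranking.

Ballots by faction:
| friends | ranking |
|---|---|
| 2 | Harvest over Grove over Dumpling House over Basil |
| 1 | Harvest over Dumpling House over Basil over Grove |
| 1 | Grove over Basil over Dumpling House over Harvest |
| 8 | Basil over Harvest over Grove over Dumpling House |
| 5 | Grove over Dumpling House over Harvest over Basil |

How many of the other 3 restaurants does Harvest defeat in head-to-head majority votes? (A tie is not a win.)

2

Harvest against each rival (17 friends):
Harvest vs Grove: Harvest preferred on 2+1+8 = 11 ballots; Harvest wins 11–6.
Harvest vs Basil: Harvest preferred on 2+1+5 = 8 ballots; Basil wins 9–8.
Harvest vs Dumpling House: 11 to 6, Harvest.
Harvest beats Grove, Dumpling House; loses to Basil — 2 pairwise wins.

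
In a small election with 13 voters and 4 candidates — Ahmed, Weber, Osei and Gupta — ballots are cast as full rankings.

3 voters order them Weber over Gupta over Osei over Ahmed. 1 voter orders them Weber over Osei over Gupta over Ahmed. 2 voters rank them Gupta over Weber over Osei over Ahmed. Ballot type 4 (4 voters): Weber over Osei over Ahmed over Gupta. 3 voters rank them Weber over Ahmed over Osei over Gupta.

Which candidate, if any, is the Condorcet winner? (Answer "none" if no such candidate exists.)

Weber

Pairwise majorities:
Ahmed vs Weber: 0 to 13, Weber.
Ahmed vs Osei: Ahmed preferred on 3 ballots; Osei wins 10–3.
Ahmed vs Gupta: 7 to 6, Ahmed.
Weber vs Osei: Weber is ranked higher on 3+1+2+4+3 = 13 ballots, Osei on 0. Weber wins 13–0.
Weber vs Gupta: Weber is ranked higher on 3+1+4+3 = 11 ballots, Gupta on 2. Weber wins 11–2.
Osei vs Gupta: Osei is ranked higher on 1+4+3 = 8 ballots, Gupta on 5. Osei wins 8–5.
Only Weber has no losses; Weber is the Condorcet winner.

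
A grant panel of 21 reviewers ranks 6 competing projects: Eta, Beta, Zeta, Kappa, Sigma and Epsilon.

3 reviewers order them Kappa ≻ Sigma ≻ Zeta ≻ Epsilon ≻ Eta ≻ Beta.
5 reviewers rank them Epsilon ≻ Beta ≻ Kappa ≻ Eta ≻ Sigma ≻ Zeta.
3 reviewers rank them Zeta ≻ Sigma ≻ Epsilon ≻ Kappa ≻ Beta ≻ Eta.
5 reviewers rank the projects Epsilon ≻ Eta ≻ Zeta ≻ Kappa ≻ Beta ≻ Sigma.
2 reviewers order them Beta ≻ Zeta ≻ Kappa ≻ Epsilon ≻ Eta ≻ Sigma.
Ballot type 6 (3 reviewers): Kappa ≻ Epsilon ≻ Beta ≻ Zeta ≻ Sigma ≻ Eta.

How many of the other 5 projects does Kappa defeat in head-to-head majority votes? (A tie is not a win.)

Kappa against each rival (21 reviewers):
Kappa vs Eta: Kappa wins 16–5.
Kappa–Beta: Kappa 14–7.
Kappa vs Zeta: Kappa is ranked higher on 3+5+3 = 11 ballots, Zeta on 10. Kappa wins 11–10.
Kappa vs Sigma: Kappa is ranked higher on 3+5+5+2+3 = 18 ballots, Sigma on 3. Kappa wins 18–3.
Kappa vs Epsilon: Kappa is ranked higher on 3+2+3 = 8 ballots, Epsilon on 13. Epsilon wins 13–8.
Kappa beats Eta, Beta, Zeta, Sigma; loses to Epsilon — 4 pairwise wins.

4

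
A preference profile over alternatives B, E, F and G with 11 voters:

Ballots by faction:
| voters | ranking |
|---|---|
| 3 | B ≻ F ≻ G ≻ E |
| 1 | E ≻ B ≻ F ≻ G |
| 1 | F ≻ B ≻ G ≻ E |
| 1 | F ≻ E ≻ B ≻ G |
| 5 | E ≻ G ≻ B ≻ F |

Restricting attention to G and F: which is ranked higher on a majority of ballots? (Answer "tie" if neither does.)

F

Ballots ranking G above F: 5.
Ballots ranking F above G: 11 − 5 = 6.
F wins the head-to-head 6–5.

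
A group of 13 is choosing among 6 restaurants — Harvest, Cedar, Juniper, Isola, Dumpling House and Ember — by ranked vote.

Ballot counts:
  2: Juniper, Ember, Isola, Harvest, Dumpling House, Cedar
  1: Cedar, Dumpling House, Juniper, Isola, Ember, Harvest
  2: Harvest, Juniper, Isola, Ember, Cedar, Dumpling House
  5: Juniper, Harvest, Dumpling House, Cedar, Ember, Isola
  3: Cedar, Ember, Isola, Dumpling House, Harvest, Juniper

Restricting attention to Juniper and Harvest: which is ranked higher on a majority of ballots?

Juniper

Ballots ranking Juniper above Harvest: 2 + 1 + 5 = 8.
Ballots ranking Harvest above Juniper: 13 − 8 = 5.
Juniper wins the head-to-head 8–5.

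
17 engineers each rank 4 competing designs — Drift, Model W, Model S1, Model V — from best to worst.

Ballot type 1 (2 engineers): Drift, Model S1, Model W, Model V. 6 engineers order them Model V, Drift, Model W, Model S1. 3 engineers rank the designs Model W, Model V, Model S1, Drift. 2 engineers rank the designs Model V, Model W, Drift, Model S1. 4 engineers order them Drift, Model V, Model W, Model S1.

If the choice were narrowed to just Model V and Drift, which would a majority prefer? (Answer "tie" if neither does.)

Model V

Ballots ranking Model V above Drift: 6 + 3 + 2 = 11.
Ballots ranking Drift above Model V: 17 − 11 = 6.
Model V wins the head-to-head 11–6.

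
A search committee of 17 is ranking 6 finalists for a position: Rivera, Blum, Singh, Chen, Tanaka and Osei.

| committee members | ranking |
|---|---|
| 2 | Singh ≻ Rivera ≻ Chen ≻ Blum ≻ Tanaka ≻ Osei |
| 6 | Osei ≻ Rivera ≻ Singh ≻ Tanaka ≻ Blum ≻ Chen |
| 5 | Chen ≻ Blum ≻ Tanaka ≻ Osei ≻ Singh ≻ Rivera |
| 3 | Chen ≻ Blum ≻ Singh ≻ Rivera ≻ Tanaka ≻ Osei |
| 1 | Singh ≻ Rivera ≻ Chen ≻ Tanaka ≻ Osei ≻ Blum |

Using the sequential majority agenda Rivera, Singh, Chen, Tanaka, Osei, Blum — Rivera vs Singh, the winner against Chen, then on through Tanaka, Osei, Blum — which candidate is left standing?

Round 1: Rivera vs Singh — 6–11, Singh advances.
Round 2: Singh vs Chen — 9–8, Singh advances.
Round 3: Singh vs Tanaka — 12–5, Singh advances.
Round 4: Singh vs Osei — 6–11, Osei advances.
Round 5: Osei vs Blum — 7–10, Blum advances.
Blum survives the agenda.

Blum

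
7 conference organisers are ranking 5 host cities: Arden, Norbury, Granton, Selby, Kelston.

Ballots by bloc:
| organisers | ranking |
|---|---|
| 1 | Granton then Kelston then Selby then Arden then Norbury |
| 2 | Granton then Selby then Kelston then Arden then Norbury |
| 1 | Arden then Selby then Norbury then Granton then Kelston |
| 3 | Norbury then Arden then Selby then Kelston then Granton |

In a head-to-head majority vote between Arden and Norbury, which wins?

Arden

Ballots ranking Arden above Norbury: 1 + 2 + 1 = 4.
Ballots ranking Norbury above Arden: 7 − 4 = 3.
Arden wins the head-to-head 4–3.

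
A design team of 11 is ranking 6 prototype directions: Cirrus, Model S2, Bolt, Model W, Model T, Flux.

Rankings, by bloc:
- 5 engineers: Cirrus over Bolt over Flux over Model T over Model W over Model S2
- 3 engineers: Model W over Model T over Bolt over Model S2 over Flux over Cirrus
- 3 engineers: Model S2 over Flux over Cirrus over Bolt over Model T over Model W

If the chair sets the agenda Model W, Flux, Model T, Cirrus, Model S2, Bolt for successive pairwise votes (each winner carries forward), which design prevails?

Bolt

Round 1: Model W vs Flux — 3–8, Flux advances.
Round 2: Flux vs Model T — 8–3, Flux advances.
Round 3: Flux vs Cirrus — 6–5, Flux advances.
Round 4: Flux vs Model S2 — 5–6, Model S2 advances.
Round 5: Model S2 vs Bolt — 3–8, Bolt advances.
The agenda winner is Bolt.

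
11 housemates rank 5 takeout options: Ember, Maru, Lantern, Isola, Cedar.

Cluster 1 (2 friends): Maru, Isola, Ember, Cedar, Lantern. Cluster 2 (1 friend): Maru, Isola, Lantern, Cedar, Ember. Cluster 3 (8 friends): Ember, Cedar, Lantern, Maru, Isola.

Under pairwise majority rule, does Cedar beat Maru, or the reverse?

Cedar

Ballots ranking Cedar above Maru: 8.
Ballots ranking Maru above Cedar: 11 − 8 = 3.
Cedar wins the head-to-head 8–3.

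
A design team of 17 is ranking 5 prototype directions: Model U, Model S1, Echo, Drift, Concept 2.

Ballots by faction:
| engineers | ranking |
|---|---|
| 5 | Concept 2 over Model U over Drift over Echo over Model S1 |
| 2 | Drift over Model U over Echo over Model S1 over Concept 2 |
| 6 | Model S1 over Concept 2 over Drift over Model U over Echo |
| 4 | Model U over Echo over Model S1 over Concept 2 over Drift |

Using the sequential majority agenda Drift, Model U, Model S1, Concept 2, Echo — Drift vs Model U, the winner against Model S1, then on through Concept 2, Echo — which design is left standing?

Round 1: Drift vs Model U — 8–9, Model U advances.
Round 2: Model U vs Model S1 — 11–6, Model U advances.
Round 3: Model U vs Concept 2 — 6–11, Concept 2 advances.
Round 4: Concept 2 vs Echo — 11–6, Concept 2 advances.
Concept 2 survives the agenda.

Concept 2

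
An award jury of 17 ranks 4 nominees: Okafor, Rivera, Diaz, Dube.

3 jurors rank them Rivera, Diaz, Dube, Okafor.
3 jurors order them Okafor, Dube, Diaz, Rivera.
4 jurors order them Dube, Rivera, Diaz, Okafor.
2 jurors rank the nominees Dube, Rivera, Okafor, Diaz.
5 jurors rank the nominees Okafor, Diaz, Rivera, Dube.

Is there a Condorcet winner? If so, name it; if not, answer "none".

Dube

Pairwise majorities:
Okafor vs Rivera: Rivera wins 9–8.
Okafor–Diaz: Okafor 10–7.
Okafor–Dube: Dube 9–8.
Rivera vs Diaz: Rivera wins 9–8.
Rivera–Dube: Dube 9–8.
Diaz–Dube: Dube 9–8.
Only Dube has no losses; Dube is the Condorcet winner.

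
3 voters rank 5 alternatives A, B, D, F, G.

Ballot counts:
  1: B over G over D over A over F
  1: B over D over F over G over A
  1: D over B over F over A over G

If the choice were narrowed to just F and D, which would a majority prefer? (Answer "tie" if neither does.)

D

No ballot ranks F above D: 0.
Ballots ranking D above F: 3 − 0 = 3.
D wins the head-to-head 3–0.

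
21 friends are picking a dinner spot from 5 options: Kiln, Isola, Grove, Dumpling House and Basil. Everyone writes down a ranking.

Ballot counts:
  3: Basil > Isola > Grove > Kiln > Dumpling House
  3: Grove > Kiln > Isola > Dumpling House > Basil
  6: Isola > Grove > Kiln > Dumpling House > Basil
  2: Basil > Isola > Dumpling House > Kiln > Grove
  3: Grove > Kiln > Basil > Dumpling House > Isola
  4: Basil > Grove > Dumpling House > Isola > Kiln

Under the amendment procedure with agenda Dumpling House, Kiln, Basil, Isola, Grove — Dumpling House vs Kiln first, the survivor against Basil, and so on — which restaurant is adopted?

Isola

Round 1: Dumpling House vs Kiln — 6–15, Kiln advances.
Round 2: Kiln vs Basil — 12–9, Kiln advances.
Round 3: Kiln vs Isola — 6–15, Isola advances.
Round 4: Isola vs Grove — 11–10, Isola advances.
Isola survives the agenda.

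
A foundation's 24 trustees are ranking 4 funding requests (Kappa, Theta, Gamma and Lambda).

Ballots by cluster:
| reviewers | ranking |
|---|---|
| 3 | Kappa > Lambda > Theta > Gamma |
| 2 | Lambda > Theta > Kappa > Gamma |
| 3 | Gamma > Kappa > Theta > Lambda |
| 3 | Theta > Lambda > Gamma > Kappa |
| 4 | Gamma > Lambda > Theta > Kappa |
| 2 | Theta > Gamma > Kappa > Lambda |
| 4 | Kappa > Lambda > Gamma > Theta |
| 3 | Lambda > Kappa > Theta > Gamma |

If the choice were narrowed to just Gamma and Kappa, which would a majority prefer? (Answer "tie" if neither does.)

Ballots ranking Gamma above Kappa: 3 + 3 + 4 + 2 = 12.
Ballots ranking Kappa above Gamma: 24 − 12 = 12.
12–12: the pair ties.

tie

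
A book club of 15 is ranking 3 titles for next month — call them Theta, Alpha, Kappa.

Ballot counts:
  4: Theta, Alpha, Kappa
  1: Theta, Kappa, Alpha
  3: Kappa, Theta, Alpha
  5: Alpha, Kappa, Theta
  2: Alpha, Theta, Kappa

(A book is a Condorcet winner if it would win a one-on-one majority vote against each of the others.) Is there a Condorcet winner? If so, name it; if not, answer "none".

none

Head-to-head results (15 members):
Theta vs Alpha: Theta preferred on 4+1+3 = 8 ballots; Theta wins 8–7.
Theta vs Kappa: Theta is ranked higher on 4+1+2 = 7 ballots, Kappa on 8. Kappa wins 8–7.
Alpha vs Kappa: Alpha is ranked higher on 4+5+2 = 11 ballots, Kappa on 4. Alpha wins 11–4.
Each book drops at least one matchup (Theta loses to Kappa; Alpha loses to Theta; Kappa loses to Alpha); the cycle Theta > Alpha > Kappa > Theta rules out a Condorcet winner.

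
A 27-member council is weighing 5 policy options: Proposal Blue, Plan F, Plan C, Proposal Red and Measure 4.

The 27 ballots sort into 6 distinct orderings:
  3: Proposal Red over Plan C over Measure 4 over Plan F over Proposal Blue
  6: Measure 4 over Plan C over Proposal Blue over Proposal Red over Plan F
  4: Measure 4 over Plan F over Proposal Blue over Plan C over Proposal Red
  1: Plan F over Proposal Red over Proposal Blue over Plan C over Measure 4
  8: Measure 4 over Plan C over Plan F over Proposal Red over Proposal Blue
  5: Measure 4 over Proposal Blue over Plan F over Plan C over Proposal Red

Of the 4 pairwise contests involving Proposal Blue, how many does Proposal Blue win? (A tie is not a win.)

Proposal Blue against each rival (27 council members):
Proposal Blue vs Plan F: 6+5 = 11 for Proposal Blue, 16 for Plan F — Plan F by 16–11.
Proposal Blue vs Plan C: Proposal Blue preferred on 4+1+5 = 10 ballots; Plan C wins 17–10.
Proposal Blue–Proposal Red: Proposal Blue 15–12.
Proposal Blue vs Measure 4: Measure 4, 26–1.
Proposal Blue beats Proposal Red; loses to Plan F, Plan C, Measure 4 — 1 pairwise win.

1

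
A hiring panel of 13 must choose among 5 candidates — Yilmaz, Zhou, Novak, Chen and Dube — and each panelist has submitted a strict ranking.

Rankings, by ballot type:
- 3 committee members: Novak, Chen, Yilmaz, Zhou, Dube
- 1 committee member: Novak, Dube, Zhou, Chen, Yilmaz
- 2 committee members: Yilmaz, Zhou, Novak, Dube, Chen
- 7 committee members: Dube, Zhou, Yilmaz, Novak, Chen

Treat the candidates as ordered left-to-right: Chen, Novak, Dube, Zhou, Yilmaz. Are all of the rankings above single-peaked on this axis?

no

Axis positions: Chen=1, Novak=2, Dube=3, Zhou=4, Yilmaz=5.
Ballot type 1: ranking walks positions 2-1-5-4-3; Yilmaz is ranked above Dube even though Dube lies between Yilmaz and the peak Novak on the axis — preferences dip and rise again. Not single-peaked.
Ballot type 2 (peak Novak at position 2): ranking walks positions 2-3-4-1-5, expanding outward from the peak — single-peaked.
Ballot type 3: ranking walks positions 5-4-2-3-1; Novak is ranked above Dube even though Dube lies between Novak and the peak Yilmaz on the axis — preferences dip and rise again. Not single-peaked.
Ballot type 4 (peak Dube at position 3): ranking walks positions 3-4-5-2-1, expanding outward from the peak — single-peaked.
Ballot type 1 violates single-peakedness, so the profile is not single-peaked on this axis.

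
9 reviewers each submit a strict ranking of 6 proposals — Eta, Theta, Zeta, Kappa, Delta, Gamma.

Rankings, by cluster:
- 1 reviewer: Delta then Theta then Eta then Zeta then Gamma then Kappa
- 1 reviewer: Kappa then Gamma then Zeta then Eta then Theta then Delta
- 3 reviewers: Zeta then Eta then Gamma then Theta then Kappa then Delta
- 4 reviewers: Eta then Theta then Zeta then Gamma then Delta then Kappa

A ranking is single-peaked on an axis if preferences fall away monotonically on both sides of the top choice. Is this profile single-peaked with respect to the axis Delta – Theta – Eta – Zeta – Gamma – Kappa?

yes

Axis positions: Delta=1, Theta=2, Eta=3, Zeta=4, Gamma=5, Kappa=6.
Cluster 1 (peak Delta at position 1): ranking walks positions 1-2-3-4-5-6, expanding outward from the peak — single-peaked.
Cluster 2 (peak Kappa at position 6): ranking walks positions 6-5-4-3-2-1, expanding outward from the peak — single-peaked.
Cluster 3 (peak Zeta at position 4): ranking walks positions 4-3-5-2-6-1, expanding outward from the peak — single-peaked.
Cluster 4 (peak Eta at position 3): ranking walks positions 3-2-4-5-1-6, expanding outward from the peak — single-peaked.
Every ranking is single-peaked on this axis.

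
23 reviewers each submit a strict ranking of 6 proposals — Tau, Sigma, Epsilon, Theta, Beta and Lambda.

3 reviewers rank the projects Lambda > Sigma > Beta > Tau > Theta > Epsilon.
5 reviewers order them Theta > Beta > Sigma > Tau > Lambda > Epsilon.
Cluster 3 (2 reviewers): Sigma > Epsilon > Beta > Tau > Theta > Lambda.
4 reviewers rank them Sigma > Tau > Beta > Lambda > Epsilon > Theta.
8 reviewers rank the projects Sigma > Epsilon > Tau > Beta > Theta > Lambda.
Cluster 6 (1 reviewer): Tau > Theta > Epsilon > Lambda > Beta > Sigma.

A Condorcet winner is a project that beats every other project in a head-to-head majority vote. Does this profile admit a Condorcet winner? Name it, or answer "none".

Sigma

Check each pair by majority over 23 ballots:
Tau vs Sigma: Tau is ranked higher on 1 ballot, Sigma on 22. Sigma wins 22–1.
Tau vs Epsilon: 13 to 10, Tau.
Tau vs Theta: 3+2+4+8+1 = 18 for Tau, 5 for Theta — Tau by 18–5.
Tau vs Beta: Tau is ranked higher on 4+8+1 = 13 ballots, Beta on 10. Tau wins 13–10.
Tau vs Lambda: 20 to 3, Tau.
Sigma vs Epsilon: Sigma preferred on 3+5+2+4+8 = 22 ballots; Sigma wins 22–1.
Sigma vs Theta: Sigma is ranked higher on 3+2+4+8 = 17 ballots, Theta on 6. Sigma wins 17–6.
Sigma vs Beta: 17 to 6, Sigma.
Sigma vs Lambda: Sigma is ranked higher on 5+2+4+8 = 19 ballots, Lambda on 4. Sigma wins 19–4.
Epsilon vs Theta: Epsilon preferred on 2+4+8 = 14 ballots; Epsilon wins 14–9.
Epsilon vs Beta: 11 to 12, Beta.
Epsilon vs Lambda: 11 to 12, Lambda.
Theta vs Beta: 5+1 = 6 for Theta, 17 for Beta — Beta by 17–6.
Theta vs Lambda: 5+2+8+1 = 16 for Theta, 7 for Lambda — Theta by 16–7.
Beta vs Lambda: Beta is ranked higher on 5+2+4+8 = 19 ballots, Lambda on 4. Beta wins 19–4.
Sigma defeats every rival head-to-head and is the Condorcet winner.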